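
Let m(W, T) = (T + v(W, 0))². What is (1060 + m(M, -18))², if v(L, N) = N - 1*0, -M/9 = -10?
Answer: 1915456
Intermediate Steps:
M = 90 (M = -9*(-10) = 90)
v(L, N) = N (v(L, N) = N + 0 = N)
m(W, T) = T² (m(W, T) = (T + 0)² = T²)
(1060 + m(M, -18))² = (1060 + (-18)²)² = (1060 + 324)² = 1384² = 1915456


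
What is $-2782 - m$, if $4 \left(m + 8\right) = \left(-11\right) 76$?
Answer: $-2565$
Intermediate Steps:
$m = -217$ ($m = -8 + \frac{\left(-11\right) 76}{4} = -8 + \frac{1}{4} \left(-836\right) = -8 - 209 = -217$)
$-2782 - m = -2782 - -217 = -2782 + 217 = -2565$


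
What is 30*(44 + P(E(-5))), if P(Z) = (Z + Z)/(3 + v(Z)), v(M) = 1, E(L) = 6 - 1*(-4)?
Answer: 1470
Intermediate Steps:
E(L) = 10 (E(L) = 6 + 4 = 10)
P(Z) = Z/2 (P(Z) = (Z + Z)/(3 + 1) = (2*Z)/4 = (2*Z)*(1/4) = Z/2)
30*(44 + P(E(-5))) = 30*(44 + (1/2)*10) = 30*(44 + 5) = 30*49 = 1470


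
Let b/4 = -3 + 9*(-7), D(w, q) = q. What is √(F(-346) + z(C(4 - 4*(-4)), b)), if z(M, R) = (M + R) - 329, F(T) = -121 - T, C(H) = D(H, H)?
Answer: 2*I*√87 ≈ 18.655*I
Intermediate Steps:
C(H) = H
b = -264 (b = 4*(-3 + 9*(-7)) = 4*(-3 - 63) = 4*(-66) = -264)
z(M, R) = -329 + M + R
√(F(-346) + z(C(4 - 4*(-4)), b)) = √((-121 - 1*(-346)) + (-329 + (4 - 4*(-4)) - 264)) = √((-121 + 346) + (-329 + (4 + 16) - 264)) = √(225 + (-329 + 20 - 264)) = √(225 - 573) = √(-348) = 2*I*√87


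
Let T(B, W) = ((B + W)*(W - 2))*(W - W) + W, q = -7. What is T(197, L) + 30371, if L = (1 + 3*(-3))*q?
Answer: 30427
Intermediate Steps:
L = 56 (L = (1 + 3*(-3))*(-7) = (1 - 9)*(-7) = -8*(-7) = 56)
T(B, W) = W (T(B, W) = ((B + W)*(-2 + W))*0 + W = ((-2 + W)*(B + W))*0 + W = 0 + W = W)
T(197, L) + 30371 = 56 + 30371 = 30427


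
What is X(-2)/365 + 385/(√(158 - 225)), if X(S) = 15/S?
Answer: -3/146 - 385*I*√67/67 ≈ -0.020548 - 47.035*I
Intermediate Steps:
X(-2)/365 + 385/(√(158 - 225)) = (15/(-2))/365 + 385/(√(158 - 225)) = (15*(-½))*(1/365) + 385/(√(-67)) = -15/2*1/365 + 385/((I*√67)) = -3/146 + 385*(-I*√67/67) = -3/146 - 385*I*√67/67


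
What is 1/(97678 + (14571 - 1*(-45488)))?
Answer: 1/157737 ≈ 6.3397e-6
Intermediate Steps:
1/(97678 + (14571 - 1*(-45488))) = 1/(97678 + (14571 + 45488)) = 1/(97678 + 60059) = 1/157737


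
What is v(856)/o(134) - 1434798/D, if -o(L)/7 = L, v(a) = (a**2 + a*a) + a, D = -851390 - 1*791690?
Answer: -601987092429/385302260 ≈ -1562.4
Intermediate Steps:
D = -1643080 (D = -851390 - 791690 = -1643080)
v(a) = a + 2*a**2 (v(a) = (a**2 + a**2) + a = 2*a**2 + a = a + 2*a**2)
o(L) = -7*L
v(856)/o(134) - 1434798/D = (856*(1 + 2*856))/((-7*134)) - 1434798/(-1643080) = (856*(1 + 1712))/(-938) - 1434798*(-1/1643080) = (856*1713)*(-1/938) + 717399/821540 = 1466328*(-1/938) + 717399/821540 = -733164/469 + 717399/821540 = -601987092429/385302260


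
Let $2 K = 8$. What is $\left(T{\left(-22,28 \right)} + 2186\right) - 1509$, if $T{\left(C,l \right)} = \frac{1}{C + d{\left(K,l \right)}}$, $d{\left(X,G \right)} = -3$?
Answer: $\frac{16924}{25} \approx 676.96$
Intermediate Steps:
$K = 4$ ($K = \frac{1}{2} \cdot 8 = 4$)
$T{\left(C,l \right)} = \frac{1}{-3 + C}$ ($T{\left(C,l \right)} = \frac{1}{C - 3} = \frac{1}{-3 + C}$)
$\left(T{\left(-22,28 \right)} + 2186\right) - 1509 = \left(\frac{1}{-3 - 22} + 2186\right) - 1509 = \left(\frac{1}{-25} + 2186\right) - 1509 = \left(- \frac{1}{25} + 2186\right) - 1509 = \frac{54649}{25} - 1509 = \frac{16924}{25}$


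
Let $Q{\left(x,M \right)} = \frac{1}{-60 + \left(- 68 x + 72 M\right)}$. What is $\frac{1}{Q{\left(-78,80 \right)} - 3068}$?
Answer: $- \frac{11004}{33760271} \approx -0.00032595$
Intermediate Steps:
$Q{\left(x,M \right)} = \frac{1}{-60 - 68 x + 72 M}$
$\frac{1}{Q{\left(-78,80 \right)} - 3068} = \frac{1}{- \frac{1}{60 - 5760 + 68 \left(-78\right)} - 3068} = \frac{1}{- \frac{1}{60 - 5760 - 5304} - 3068} = \frac{1}{- \frac{1}{-11004} - 3068} = \frac{1}{\left(-1\right) \left(- \frac{1}{11004}\right) - 3068} = \frac{1}{\frac{1}{11004} - 3068} = \frac{1}{- \frac{33760271}{11004}} = - \frac{11004}{33760271}$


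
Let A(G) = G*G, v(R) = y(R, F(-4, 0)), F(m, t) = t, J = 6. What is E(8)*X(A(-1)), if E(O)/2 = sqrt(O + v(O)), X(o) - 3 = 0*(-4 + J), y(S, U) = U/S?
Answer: 12*sqrt(2) ≈ 16.971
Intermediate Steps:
v(R) = 0 (v(R) = 0/R = 0)
A(G) = G**2
X(o) = 3 (X(o) = 3 + 0*(-4 + 6) = 3 + 0*2 = 3 + 0 = 3)
E(O) = 2*sqrt(O) (E(O) = 2*sqrt(O + 0) = 2*sqrt(O))
E(8)*X(A(-1)) = (2*sqrt(8))*3 = (2*(2*sqrt(2)))*3 = (4*sqrt(2))*3 = 12*sqrt(2)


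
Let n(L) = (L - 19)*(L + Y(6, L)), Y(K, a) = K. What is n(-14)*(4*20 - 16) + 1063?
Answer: 17959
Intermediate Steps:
n(L) = (-19 + L)*(6 + L) (n(L) = (L - 19)*(L + 6) = (-19 + L)*(6 + L))
n(-14)*(4*20 - 16) + 1063 = (-114 + (-14)**2 - 13*(-14))*(4*20 - 16) + 1063 = (-114 + 196 + 182)*(80 - 16) + 1063 = 264*64 + 1063 = 16896 + 1063 = 17959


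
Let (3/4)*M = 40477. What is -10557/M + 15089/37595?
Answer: 73668151/358054780 ≈ 0.20575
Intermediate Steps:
M = 161908/3 (M = (4/3)*40477 = 161908/3 ≈ 53969.)
-10557/M + 15089/37595 = -10557/161908/3 + 15089/37595 = -10557*3/161908 + 15089*(1/37595) = -1863/9524 + 15089/37595 = 73668151/358054780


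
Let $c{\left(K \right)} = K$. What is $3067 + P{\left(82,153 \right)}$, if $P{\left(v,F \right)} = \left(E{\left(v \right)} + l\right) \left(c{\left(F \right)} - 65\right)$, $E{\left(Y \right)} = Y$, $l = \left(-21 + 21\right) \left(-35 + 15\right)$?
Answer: $10283$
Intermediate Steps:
$l = 0$ ($l = 0 \left(-20\right) = 0$)
$P{\left(v,F \right)} = v \left(-65 + F\right)$ ($P{\left(v,F \right)} = \left(v + 0\right) \left(F - 65\right) = v \left(-65 + F\right)$)
$3067 + P{\left(82,153 \right)} = 3067 + 82 \left(-65 + 153\right) = 3067 + 82 \cdot 88 = 3067 + 7216 = 10283$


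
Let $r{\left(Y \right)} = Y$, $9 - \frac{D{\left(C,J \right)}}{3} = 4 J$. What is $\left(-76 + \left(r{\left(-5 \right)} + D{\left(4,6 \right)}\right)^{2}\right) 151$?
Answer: $366024$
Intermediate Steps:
$D{\left(C,J \right)} = 27 - 12 J$ ($D{\left(C,J \right)} = 27 - 3 \cdot 4 J = 27 - 12 J$)
$\left(-76 + \left(r{\left(-5 \right)} + D{\left(4,6 \right)}\right)^{2}\right) 151 = \left(-76 + \left(-5 + \left(27 - 72\right)\right)^{2}\right) 151 = \left(-76 + \left(-5 - 45\right)^{2}\right) 151 = \left(-76 + \left(-50\right)^{2}\right) 151 = \left(-76 + 2500\right) 151 = 2424 \cdot 151 = 366024$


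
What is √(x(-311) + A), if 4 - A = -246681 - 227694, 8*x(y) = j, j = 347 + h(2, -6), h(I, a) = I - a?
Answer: √7590774/4 ≈ 688.78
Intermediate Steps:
j = 355 (j = 347 + (2 - 1*(-6)) = 347 + (2 + 6) = 347 + 8 = 355)
x(y) = 355/8 (x(y) = (⅛)*355 = 355/8)
A = 474379 (A = 4 - (-246681 - 227694) = 4 - 1*(-474375) = 4 + 474375 = 474379)
√(x(-311) + A) = √(355/8 + 474379) = √(3795387/8) = √7590774/4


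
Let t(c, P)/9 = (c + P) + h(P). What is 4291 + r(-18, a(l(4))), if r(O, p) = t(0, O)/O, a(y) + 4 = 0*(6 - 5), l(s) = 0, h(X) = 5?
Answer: 8595/2 ≈ 4297.5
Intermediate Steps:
t(c, P) = 45 + 9*P + 9*c (t(c, P) = 9*((c + P) + 5) = 9*((P + c) + 5) = 9*(5 + P + c) = 45 + 9*P + 9*c)
a(y) = -4 (a(y) = -4 + 0*(6 - 5) = -4 + 0*1 = -4 + 0 = -4)
r(O, p) = (45 + 9*O)/O (r(O, p) = (45 + 9*O + 9*0)/O = (45 + 9*O + 0)/O = (45 + 9*O)/O)
4291 + r(-18, a(l(4))) = 4291 + (9 + 45/(-18)) = 4291 + (9 + 45*(-1/18)) = 4291 + (9 - 5/2) = 4291 + 13/2 = 8595/2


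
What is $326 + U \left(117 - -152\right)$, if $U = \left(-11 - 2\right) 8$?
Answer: $-27650$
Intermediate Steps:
$U = -104$ ($U = \left(-13\right) 8 = -104$)
$326 + U \left(117 - -152\right) = 326 - 104 \left(117 - -152\right) = 326 - 104 \left(117 + 152\right) = 326 - 27976 = -27650$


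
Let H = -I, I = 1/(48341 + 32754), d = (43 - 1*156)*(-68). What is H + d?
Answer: 623133979/81095 ≈ 7684.0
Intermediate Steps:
d = 7684 (d = (43 - 156)*(-68) = -113*(-68) = 7684)
I = 1/81095 ≈ 1.2331e-5
H = -1/81095 (H = -1*1/81095 = -1/81095 ≈ -1.2331e-5)
H + d = -1/81095 + 7684 = 623133979/81095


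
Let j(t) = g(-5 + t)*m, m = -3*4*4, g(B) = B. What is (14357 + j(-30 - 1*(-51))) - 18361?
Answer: -4772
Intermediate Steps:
m = -48 (m = -12*4 = -48)
j(t) = 240 - 48*t (j(t) = (-5 + t)*(-48) = 240 - 48*t)
(14357 + j(-30 - 1*(-51))) - 18361 = (14357 + (240 - 48*(-30 - 1*(-51)))) - 18361 = (14357 + (240 - 48*(-30 + 51))) - 18361 = (14357 + (240 - 48*21)) - 18361 = (14357 + (240 - 1008)) - 18361 = (14357 - 768) - 18361 = 13589 - 18361 = -4772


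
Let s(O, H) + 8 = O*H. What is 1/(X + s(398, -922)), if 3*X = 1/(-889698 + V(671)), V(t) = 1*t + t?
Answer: -2665068/977984013553 ≈ -2.7251e-6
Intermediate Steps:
V(t) = 2*t (V(t) = t + t = 2*t)
s(O, H) = -8 + H*O (s(O, H) = -8 + O*H = -8 + H*O)
X = -1/2665068 (X = 1/(3*(-889698 + 2*671)) = 1/(3*(-889698 + 1342)) = (1/3)/(-888356) = (1/3)*(-1/888356) = -1/2665068 ≈ -3.7522e-7)
1/(X + s(398, -922)) = 1/(-1/2665068 + (-8 - 922*398)) = 1/(-1/2665068 + (-8 - 366956)) = 1/(-1/2665068 - 366964) = 1/(-977984013553/2665068) = -2665068/977984013553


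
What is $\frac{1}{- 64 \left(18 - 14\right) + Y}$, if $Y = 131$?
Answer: $- \frac{1}{125} \approx -0.008$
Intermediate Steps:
$\frac{1}{- 64 \left(18 - 14\right) + Y} = \frac{1}{- 64 \left(18 - 14\right) + 131} = \frac{1}{\left(-64\right) 4 + 131} = \frac{1}{-256 + 131} = \frac{1}{-125} = - \frac{1}{125}$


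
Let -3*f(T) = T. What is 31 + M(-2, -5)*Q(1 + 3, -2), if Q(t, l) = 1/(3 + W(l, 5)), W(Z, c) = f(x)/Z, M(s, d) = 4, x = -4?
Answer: 229/7 ≈ 32.714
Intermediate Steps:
f(T) = -T/3
W(Z, c) = 4/(3*Z) (W(Z, c) = (-⅓*(-4))/Z = 4/(3*Z))
Q(t, l) = 1/(3 + 4/(3*l))
31 + M(-2, -5)*Q(1 + 3, -2) = 31 + 4*(3*(-2)/(4 + 9*(-2))) = 31 + 4*(3*(-2)/(4 - 18)) = 31 + 4*(3*(-2)/(-14)) = 31 + 4*(3*(-2)*(-1/14)) = 31 + 4*(3/7) = 31 + 12/7 = 229/7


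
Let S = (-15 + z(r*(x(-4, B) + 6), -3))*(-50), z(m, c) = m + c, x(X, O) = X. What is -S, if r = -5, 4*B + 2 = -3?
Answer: -1400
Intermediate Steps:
B = -5/4 (B = -1/2 + (1/4)*(-3) = -1/2 - 3/4 = -5/4 ≈ -1.2500)
z(m, c) = c + m
S = 1400 (S = (-15 + (-3 - 5*(-4 + 6)))*(-50) = (-15 + (-3 - 5*2))*(-50) = (-15 + (-3 - 10))*(-50) = (-15 - 13)*(-50) = -28*(-50) = 1400)
-S = -1*1400 = -1400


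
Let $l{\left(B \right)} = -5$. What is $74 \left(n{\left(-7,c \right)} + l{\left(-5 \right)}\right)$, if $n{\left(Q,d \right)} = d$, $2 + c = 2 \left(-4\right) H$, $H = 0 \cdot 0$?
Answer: $-518$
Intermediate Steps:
$H = 0$
$c = -2$ ($c = -2 + 2 \left(-4\right) 0 = -2 - 0 = -2 + 0 = -2$)
$74 \left(n{\left(-7,c \right)} + l{\left(-5 \right)}\right) = 74 \left(-2 - 5\right) = 74 \left(-7\right) = -518$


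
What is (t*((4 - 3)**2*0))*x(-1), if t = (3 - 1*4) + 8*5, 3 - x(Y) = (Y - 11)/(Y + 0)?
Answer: 0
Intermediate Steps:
x(Y) = 3 - (-11 + Y)/Y (x(Y) = 3 - (Y - 11)/(Y + 0) = 3 - (-11 + Y)/Y)
t = 39 (t = (3 - 4) + 40 = -1 + 40 = 39)
(t*((4 - 3)**2*0))*x(-1) = (39*((4 - 3)**2*0))*(2 + 11/(-1)) = (39*(1**2*0))*(2 + 11*(-1)) = (39*(1*0))*(2 - 11) = (39*0)*(-9) = 0*(-9) = 0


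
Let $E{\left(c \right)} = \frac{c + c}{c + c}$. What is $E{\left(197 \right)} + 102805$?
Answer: $102806$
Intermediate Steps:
$E{\left(c \right)} = 1$ ($E{\left(c \right)} = \frac{2 c}{2 c} = 2 c \frac{1}{2 c} = 1$)
$E{\left(197 \right)} + 102805 = 1 + 102805 = 102806$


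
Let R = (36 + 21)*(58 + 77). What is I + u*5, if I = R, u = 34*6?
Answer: 8715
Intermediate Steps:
R = 7695 (R = 57*135 = 7695)
u = 204
I = 7695
I + u*5 = 7695 + 204*5 = 7695 + 1020 = 8715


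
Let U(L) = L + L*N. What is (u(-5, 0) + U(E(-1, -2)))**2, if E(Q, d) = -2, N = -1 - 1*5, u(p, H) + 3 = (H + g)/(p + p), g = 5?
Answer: 169/4 ≈ 42.250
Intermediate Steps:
u(p, H) = -3 + (5 + H)/(2*p) (u(p, H) = -3 + (H + 5)/(p + p) = -3 + (5 + H)/((2*p)) = -3 + (5 + H)*(1/(2*p)) = -3 + (5 + H)/(2*p))
N = -6 (N = -1 - 5 = -6)
U(L) = -5*L (U(L) = L + L*(-6) = L - 6*L = -5*L)
(u(-5, 0) + U(E(-1, -2)))**2 = ((1/2)*(5 + 0 - 6*(-5))/(-5) - 5*(-2))**2 = ((1/2)*(-1/5)*(5 + 0 + 30) + 10)**2 = ((1/2)*(-1/5)*35 + 10)**2 = (-7/2 + 10)**2 = (13/2)**2 = 169/4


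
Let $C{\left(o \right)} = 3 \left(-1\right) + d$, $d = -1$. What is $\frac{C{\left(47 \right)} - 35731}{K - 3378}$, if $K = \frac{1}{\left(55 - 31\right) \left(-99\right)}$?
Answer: $\frac{84906360}{8026129} \approx 10.579$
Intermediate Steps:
$K = - \frac{1}{2376}$ ($K = \frac{1}{24 \left(-99\right)} = \frac{1}{-2376} = - \frac{1}{2376} \approx -0.00042088$)
$C{\left(o \right)} = -4$ ($C{\left(o \right)} = 3 \left(-1\right) - 1 = -3 - 1 = -4$)
$\frac{C{\left(47 \right)} - 35731}{K - 3378} = \frac{-4 - 35731}{- \frac{1}{2376} - 3378} = - \frac{35735}{- \frac{8026129}{2376}} = \left(-35735\right) \left(- \frac{2376}{8026129}\right) = \frac{84906360}{8026129}$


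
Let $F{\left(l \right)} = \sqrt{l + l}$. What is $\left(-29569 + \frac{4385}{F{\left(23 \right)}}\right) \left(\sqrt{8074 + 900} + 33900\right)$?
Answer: $- \frac{\left(33900 + \sqrt{8974}\right) \left(1360174 - 4385 \sqrt{46}\right)}{46} \approx -9.8321 \cdot 10^{8}$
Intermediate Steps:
$F{\left(l \right)} = \sqrt{2} \sqrt{l}$ ($F{\left(l \right)} = \sqrt{2 l} = \sqrt{2} \sqrt{l}$)
$\left(-29569 + \frac{4385}{F{\left(23 \right)}}\right) \left(\sqrt{8074 + 900} + 33900\right) = \left(-29569 + \frac{4385}{\sqrt{2} \sqrt{23}}\right) \left(\sqrt{8074 + 900} + 33900\right) = \left(-29569 + \frac{4385}{\sqrt{46}}\right) \left(\sqrt{8974} + 33900\right) = \left(-29569 + 4385 \frac{\sqrt{46}}{46}\right) \left(33900 + \sqrt{8974}\right) = \left(-29569 + \frac{4385 \sqrt{46}}{46}\right) \left(33900 + \sqrt{8974}\right)$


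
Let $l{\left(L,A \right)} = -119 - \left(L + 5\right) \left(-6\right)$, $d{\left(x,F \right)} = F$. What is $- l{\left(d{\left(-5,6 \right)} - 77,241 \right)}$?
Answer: $515$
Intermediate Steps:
$l{\left(L,A \right)} = -89 + 6 L$ ($l{\left(L,A \right)} = -119 - \left(5 + L\right) \left(-6\right) = -119 - \left(-30 - 6 L\right) = -119 + \left(30 + 6 L\right) = -89 + 6 L$)
$- l{\left(d{\left(-5,6 \right)} - 77,241 \right)} = - (-89 + 6 \left(6 - 77\right)) = - (-89 + 6 \left(-71\right)) = - (-89 - 426) = \left(-1\right) \left(-515\right) = 515$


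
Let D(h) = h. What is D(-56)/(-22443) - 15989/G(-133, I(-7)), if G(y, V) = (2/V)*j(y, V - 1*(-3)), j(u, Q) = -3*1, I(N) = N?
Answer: -279098617/14962 ≈ -18654.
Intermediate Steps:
j(u, Q) = -3
G(y, V) = -6/V (G(y, V) = (2/V)*(-3) = -6/V)
D(-56)/(-22443) - 15989/G(-133, I(-7)) = -56/(-22443) - 15989/((-6/(-7))) = -56*(-1/22443) - 15989/((-6*(-1/7))) = 56/22443 - 15989/6/7 = 56/22443 - 15989*7/6 = 56/22443 - 111923/6 = -279098617/14962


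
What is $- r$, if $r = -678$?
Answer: $678$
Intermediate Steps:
$- r = \left(-1\right) \left(-678\right) = 678$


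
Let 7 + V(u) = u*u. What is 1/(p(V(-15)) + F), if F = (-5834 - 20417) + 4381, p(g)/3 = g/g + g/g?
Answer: -1/21864 ≈ -4.5737e-5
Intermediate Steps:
V(u) = -7 + u² (V(u) = -7 + u*u = -7 + u²)
p(g) = 6 (p(g) = 3*(g/g + g/g) = 3*(1 + 1) = 3*2 = 6)
F = -21870 (F = -26251 + 4381 = -21870)
1/(p(V(-15)) + F) = 1/(6 - 21870) = 1/(-21864) = -1/21864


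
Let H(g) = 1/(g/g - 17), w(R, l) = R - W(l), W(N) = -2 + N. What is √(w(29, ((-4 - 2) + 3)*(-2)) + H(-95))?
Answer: √399/4 ≈ 4.9937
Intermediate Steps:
w(R, l) = 2 + R - l (w(R, l) = R - (-2 + l) = R + (2 - l) = 2 + R - l)
H(g) = -1/16 (H(g) = 1/(1 - 17) = 1/(-16) = -1/16)
√(w(29, ((-4 - 2) + 3)*(-2)) + H(-95)) = √((2 + 29 - ((-4 - 2) + 3)*(-2)) - 1/16) = √((2 + 29 - (-6 + 3)*(-2)) - 1/16) = √((2 + 29 - (-3)*(-2)) - 1/16) = √((2 + 29 - 1*6) - 1/16) = √((2 + 29 - 6) - 1/16) = √(25 - 1/16) = √(399/16) = √399/4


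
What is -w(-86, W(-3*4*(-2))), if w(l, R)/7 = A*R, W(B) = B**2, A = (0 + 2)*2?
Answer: -16128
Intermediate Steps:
A = 4 (A = 2*2 = 4)
w(l, R) = 28*R (w(l, R) = 7*(4*R) = 28*R)
-w(-86, W(-3*4*(-2))) = -28*(-3*4*(-2))**2 = -28*(-12*(-2))**2 = -28*24**2 = -28*576 = -1*16128 = -16128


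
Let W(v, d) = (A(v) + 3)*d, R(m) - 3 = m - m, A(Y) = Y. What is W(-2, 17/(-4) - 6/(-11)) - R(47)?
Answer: -295/44 ≈ -6.7045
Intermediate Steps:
R(m) = 3 (R(m) = 3 + (m - m) = 3 + 0 = 3)
W(v, d) = d*(3 + v) (W(v, d) = (v + 3)*d = (3 + v)*d = d*(3 + v))
W(-2, 17/(-4) - 6/(-11)) - R(47) = (17/(-4) - 6/(-11))*(3 - 2) - 1*3 = (17*(-¼) - 6*(-1/11))*1 - 3 = (-17/4 + 6/11)*1 - 3 = -163/44*1 - 3 = -163/44 - 3 = -295/44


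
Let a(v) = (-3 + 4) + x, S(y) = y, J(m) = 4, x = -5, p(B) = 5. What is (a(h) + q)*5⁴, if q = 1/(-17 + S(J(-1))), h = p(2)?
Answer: -33125/13 ≈ -2548.1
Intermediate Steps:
h = 5
a(v) = -4 (a(v) = (-3 + 4) - 5 = 1 - 5 = -4)
q = -1/13 (q = 1/(-17 + 4) = 1/(-13) = -1/13 ≈ -0.076923)
(a(h) + q)*5⁴ = (-4 - 1/13)*5⁴ = -53/13*625 = -33125/13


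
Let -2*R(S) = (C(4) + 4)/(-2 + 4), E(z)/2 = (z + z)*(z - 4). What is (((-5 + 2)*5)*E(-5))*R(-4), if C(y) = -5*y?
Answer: -10800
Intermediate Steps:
E(z) = 4*z*(-4 + z) (E(z) = 2*((z + z)*(z - 4)) = 2*((2*z)*(-4 + z)) = 2*(2*z*(-4 + z)) = 4*z*(-4 + z))
R(S) = 4 (R(S) = -(-5*4 + 4)/(2*(-2 + 4)) = -(-20 + 4)/(2*2) = -(-8)/2 = -1/2*(-8) = 4)
(((-5 + 2)*5)*E(-5))*R(-4) = (((-5 + 2)*5)*(4*(-5)*(-4 - 5)))*4 = ((-3*5)*(4*(-5)*(-9)))*4 = -15*180*4 = -2700*4 = -10800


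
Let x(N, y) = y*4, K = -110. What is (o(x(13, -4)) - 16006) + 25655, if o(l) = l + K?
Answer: 9523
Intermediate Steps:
x(N, y) = 4*y
o(l) = -110 + l (o(l) = l - 110 = -110 + l)
(o(x(13, -4)) - 16006) + 25655 = ((-110 + 4*(-4)) - 16006) + 25655 = ((-110 - 16) - 16006) + 25655 = (-126 - 16006) + 25655 = -16132 + 25655 = 9523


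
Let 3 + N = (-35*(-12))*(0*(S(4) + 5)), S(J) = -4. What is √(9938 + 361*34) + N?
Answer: -3 + 6*√617 ≈ 146.04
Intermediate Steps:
N = -3 (N = -3 + (-35*(-12))*(0*(-4 + 5)) = -3 + 420*(0*1) = -3 + 420*0 = -3 + 0 = -3)
√(9938 + 361*34) + N = √(9938 + 361*34) - 3 = √(9938 + 12274) - 3 = √22212 - 3 = 6*√617 - 3 = -3 + 6*√617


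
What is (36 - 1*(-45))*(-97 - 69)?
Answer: -13446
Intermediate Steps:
(36 - 1*(-45))*(-97 - 69) = (36 + 45)*(-166) = 81*(-166) = -13446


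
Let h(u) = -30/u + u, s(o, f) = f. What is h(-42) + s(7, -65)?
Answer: -744/7 ≈ -106.29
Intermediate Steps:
h(u) = u - 30/u
h(-42) + s(7, -65) = (-42 - 30/(-42)) - 65 = (-42 - 30*(-1/42)) - 65 = (-42 + 5/7) - 65 = -289/7 - 65 = -744/7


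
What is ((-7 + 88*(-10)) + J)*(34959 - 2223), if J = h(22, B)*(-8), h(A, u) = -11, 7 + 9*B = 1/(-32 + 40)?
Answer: -26156064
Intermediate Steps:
B = -55/72 (B = -7/9 + 1/(9*(-32 + 40)) = -7/9 + (⅑)/8 = -7/9 + (⅑)*(⅛) = -7/9 + 1/72 = -55/72 ≈ -0.76389)
J = 88 (J = -11*(-8) = 88)
((-7 + 88*(-10)) + J)*(34959 - 2223) = ((-7 + 88*(-10)) + 88)*(34959 - 2223) = ((-7 - 880) + 88)*32736 = (-887 + 88)*32736 = -799*32736 = -26156064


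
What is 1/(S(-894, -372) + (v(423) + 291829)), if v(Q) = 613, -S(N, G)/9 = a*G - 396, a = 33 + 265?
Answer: 1/1293710 ≈ 7.7297e-7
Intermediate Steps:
a = 298
S(N, G) = 3564 - 2682*G (S(N, G) = -9*(298*G - 396) = -9*(-396 + 298*G) = 3564 - 2682*G)
1/(S(-894, -372) + (v(423) + 291829)) = 1/((3564 - 2682*(-372)) + (613 + 291829)) = 1/((3564 + 997704) + 292442) = 1/(1001268 + 292442) = 1/1293710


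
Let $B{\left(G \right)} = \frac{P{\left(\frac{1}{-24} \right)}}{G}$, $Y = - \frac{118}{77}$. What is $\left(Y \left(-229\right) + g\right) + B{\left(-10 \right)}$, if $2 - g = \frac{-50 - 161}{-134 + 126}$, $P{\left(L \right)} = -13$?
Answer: $\frac{1009809}{3080} \approx 327.86$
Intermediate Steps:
$Y = - \frac{118}{77}$ ($Y = \left(-118\right) \frac{1}{77} = - \frac{118}{77} \approx -1.5325$)
$g = - \frac{195}{8}$ ($g = 2 - \frac{-50 - 161}{-134 + 126} = 2 - - \frac{211}{-8} = 2 - \left(-211\right) \left(- \frac{1}{8}\right) = 2 - \frac{211}{8} = - \frac{195}{8} \approx -24.375$)
$B{\left(G \right)} = - \frac{13}{G}$
$\left(Y \left(-229\right) + g\right) + B{\left(-10 \right)} = \left(\left(- \frac{118}{77}\right) \left(-229\right) - \frac{195}{8}\right) - \frac{13}{-10} = \left(\frac{27022}{77} - \frac{195}{8}\right) - - \frac{13}{10} = \frac{201161}{616} + \frac{13}{10} = \frac{1009809}{3080}$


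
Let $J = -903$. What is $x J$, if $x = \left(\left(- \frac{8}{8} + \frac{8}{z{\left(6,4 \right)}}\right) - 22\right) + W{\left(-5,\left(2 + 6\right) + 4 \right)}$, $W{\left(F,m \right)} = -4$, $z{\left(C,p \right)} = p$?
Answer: $22575$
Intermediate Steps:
$x = -25$ ($x = \left(\left(- \frac{8}{8} + \frac{8}{4}\right) - 22\right) - 4 = \left(\left(\left(-8\right) \frac{1}{8} + 8 \cdot \frac{1}{4}\right) - 22\right) - 4 = \left(\left(-1 + 2\right) - 22\right) - 4 = \left(1 - 22\right) - 4 = -21 - 4 = -25$)
$x J = \left(-25\right) \left(-903\right) = 22575$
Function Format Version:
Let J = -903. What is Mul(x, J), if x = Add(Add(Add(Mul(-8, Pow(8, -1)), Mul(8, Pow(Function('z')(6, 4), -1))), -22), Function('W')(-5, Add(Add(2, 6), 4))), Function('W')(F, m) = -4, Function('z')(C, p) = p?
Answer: 22575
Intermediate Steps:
x = -25 (x = Add(Add(Add(Mul(-8, Pow(8, -1)), Mul(8, Pow(4, -1))), -22), -4) = Add(Add(Add(Mul(-8, Rational(1, 8)), Mul(8, Rational(1, 4))), -22), -4) = Add(Add(Add(-1, 2), -22), -4) = Add(Add(1, -22), -4) = Add(-21, -4) = -25)
Mul(x, J) = Mul(-25, -903) = 22575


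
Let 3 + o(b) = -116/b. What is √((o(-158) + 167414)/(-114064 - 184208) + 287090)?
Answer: √1106964973804596686/1963624 ≈ 535.81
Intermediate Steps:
o(b) = -3 - 116/b
√((o(-158) + 167414)/(-114064 - 184208) + 287090) = √(((-3 - 116/(-158)) + 167414)/(-114064 - 184208) + 287090) = √(((-3 - 116*(-1/158)) + 167414)/(-298272) + 287090) = √(((-3 + 58/79) + 167414)*(-1/298272) + 287090) = √((-179/79 + 167414)*(-1/298272) + 287090) = √((13225527/79)*(-1/298272) + 287090) = √(-4408509/7854496 + 287090) = √(2254942848131/7854496) = √1106964973804596686/1963624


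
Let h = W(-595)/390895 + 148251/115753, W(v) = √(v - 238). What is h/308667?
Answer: 49417/11909710417 + 7*I*√17/120656386965 ≈ 4.1493e-6 + 2.3921e-10*I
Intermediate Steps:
W(v) = √(-238 + v)
h = 148251/115753 + 7*I*√17/390895 (h = √(-238 - 595)/390895 + 148251/115753 = √(-833)*(1/390895) + 148251*(1/115753) = (7*I*√17)*(1/390895) + 148251/115753 = 7*I*√17/390895 + 148251/115753 = 148251/115753 + 7*I*√17/390895 ≈ 1.2808 + 7.3835e-5*I)
h/308667 = (148251/115753 + 7*I*√17/390895)/308667 = (148251/115753 + 7*I*√17/390895)*(1/308667) = 49417/11909710417 + 7*I*√17/120656386965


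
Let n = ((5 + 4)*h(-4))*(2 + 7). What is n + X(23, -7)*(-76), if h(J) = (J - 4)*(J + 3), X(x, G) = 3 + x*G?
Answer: 12656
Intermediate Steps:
X(x, G) = 3 + G*x
h(J) = (-4 + J)*(3 + J)
n = 648 (n = ((5 + 4)*(-12 + (-4)**2 - 1*(-4)))*(2 + 7) = (9*(-12 + 16 + 4))*9 = (9*8)*9 = 72*9 = 648)
n + X(23, -7)*(-76) = 648 + (3 - 7*23)*(-76) = 648 + (3 - 161)*(-76) = 648 - 158*(-76) = 648 + 12008 = 12656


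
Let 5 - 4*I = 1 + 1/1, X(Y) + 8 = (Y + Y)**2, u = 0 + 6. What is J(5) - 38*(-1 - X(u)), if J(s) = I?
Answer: 20827/4 ≈ 5206.8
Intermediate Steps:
u = 6
X(Y) = -8 + 4*Y**2 (X(Y) = -8 + (Y + Y)**2 = -8 + (2*Y)**2 = -8 + 4*Y**2)
I = 3/4 (I = 5/4 - (1 + 1/1)/4 = 5/4 - (1 + 1)/4 = 5/4 - 1/4*2 = 5/4 - 1/2 = 3/4 ≈ 0.75000)
J(s) = 3/4
J(5) - 38*(-1 - X(u)) = 3/4 - 38*(-1 - (-8 + 4*6**2)) = 3/4 - 38*(-1 - (-8 + 4*36)) = 3/4 - 38*(-1 - (-8 + 144)) = 3/4 - 38*(-1 - 1*136) = 3/4 - 38*(-1 - 136) = 3/4 - 38*(-137) = 3/4 + 5206 = 20827/4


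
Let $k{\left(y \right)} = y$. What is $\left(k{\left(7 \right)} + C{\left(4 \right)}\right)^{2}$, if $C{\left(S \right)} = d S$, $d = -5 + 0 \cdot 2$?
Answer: $169$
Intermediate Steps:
$d = -5$ ($d = -5 + 0 = -5$)
$C{\left(S \right)} = - 5 S$
$\left(k{\left(7 \right)} + C{\left(4 \right)}\right)^{2} = \left(7 - 20\right)^{2} = \left(-13\right)^{2} = 169$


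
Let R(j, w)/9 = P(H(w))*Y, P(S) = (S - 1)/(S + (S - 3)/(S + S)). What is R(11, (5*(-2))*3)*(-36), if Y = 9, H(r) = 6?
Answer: -11664/5 ≈ -2332.8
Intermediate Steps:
P(S) = (-1 + S)/(S + (-3 + S)/(2*S)) (P(S) = (-1 + S)/(S + (-3 + S)/((2*S))) = (-1 + S)/(S + (-3 + S)*(1/(2*S))) = (-1 + S)/(S + (-3 + S)/(2*S)))
R(j, w) = 324/5 (R(j, w) = 9*((2*6/(3 + 2*6))*9) = 9*((2*6/(3 + 12))*9) = 9*((2*6/15)*9) = 9*((2*6*(1/15))*9) = 9*((⅘)*9) = 9*(36/5) = 324/5)
R(11, (5*(-2))*3)*(-36) = (324/5)*(-36) = -11664/5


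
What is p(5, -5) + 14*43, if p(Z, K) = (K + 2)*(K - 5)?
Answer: 632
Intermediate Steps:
p(Z, K) = (-5 + K)*(2 + K) (p(Z, K) = (2 + K)*(-5 + K) = (-5 + K)*(2 + K))
p(5, -5) + 14*43 = (-10 + (-5)**2 - 3*(-5)) + 14*43 = (-10 + 25 + 15) + 602 = 30 + 602 = 632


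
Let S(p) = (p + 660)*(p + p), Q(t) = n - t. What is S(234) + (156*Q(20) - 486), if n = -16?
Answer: 412290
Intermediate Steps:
Q(t) = -16 - t
S(p) = 2*p*(660 + p) (S(p) = (660 + p)*(2*p) = 2*p*(660 + p))
S(234) + (156*Q(20) - 486) = 2*234*(660 + 234) + (156*(-16 - 1*20) - 486) = 2*234*894 + (156*(-16 - 20) - 486) = 418392 + (156*(-36) - 486) = 418392 + (-5616 - 486) = 418392 - 6102 = 412290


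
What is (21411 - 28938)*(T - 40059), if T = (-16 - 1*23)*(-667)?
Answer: 105724242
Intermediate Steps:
T = 26013 (T = (-16 - 23)*(-667) = -39*(-667) = 26013)
(21411 - 28938)*(T - 40059) = (21411 - 28938)*(26013 - 40059) = -7527*(-14046) = 105724242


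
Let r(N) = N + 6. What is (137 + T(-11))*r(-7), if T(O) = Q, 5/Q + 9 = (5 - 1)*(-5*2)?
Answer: -6708/49 ≈ -136.90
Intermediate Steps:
r(N) = 6 + N
Q = -5/49 (Q = 5/(-9 + (5 - 1)*(-5*2)) = 5/(-9 + 4*(-10)) = 5/(-9 - 40) = 5/(-49) = 5*(-1/49) = -5/49 ≈ -0.10204)
T(O) = -5/49
(137 + T(-11))*r(-7) = (137 - 5/49)*(6 - 7) = (6708/49)*(-1) = -6708/49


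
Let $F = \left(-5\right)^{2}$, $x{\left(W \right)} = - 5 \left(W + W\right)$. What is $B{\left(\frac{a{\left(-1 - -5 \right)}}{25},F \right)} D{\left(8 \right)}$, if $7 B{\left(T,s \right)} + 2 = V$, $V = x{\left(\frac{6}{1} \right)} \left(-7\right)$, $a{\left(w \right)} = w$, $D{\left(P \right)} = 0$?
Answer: $0$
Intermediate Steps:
$x{\left(W \right)} = - 10 W$ ($x{\left(W \right)} = - 5 \cdot 2 W = - 10 W$)
$F = 25$
$V = 420$ ($V = - 10 \cdot \frac{6}{1} \left(-7\right) = - 10 \cdot 6 \cdot 1 \left(-7\right) = \left(-10\right) 6 \left(-7\right) = \left(-60\right) \left(-7\right) = 420$)
$B{\left(T,s \right)} = \frac{418}{7}$ ($B{\left(T,s \right)} = - \frac{2}{7} + \frac{1}{7} \cdot 420 = - \frac{2}{7} + 60 = \frac{418}{7}$)
$B{\left(\frac{a{\left(-1 - -5 \right)}}{25},F \right)} D{\left(8 \right)} = \frac{418}{7} \cdot 0 = 0$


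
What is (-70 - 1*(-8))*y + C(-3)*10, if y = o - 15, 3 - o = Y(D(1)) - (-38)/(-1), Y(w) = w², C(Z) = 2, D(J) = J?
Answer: -1530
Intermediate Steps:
o = 40 (o = 3 - (1² - (-38)/(-1)) = 3 - (1 - (-38)*(-1)) = 3 - (1 - 1*38) = 3 - (1 - 38) = 3 - 1*(-37) = 3 + 37 = 40)
y = 25 (y = 40 - 15 = 25)
(-70 - 1*(-8))*y + C(-3)*10 = (-70 - 1*(-8))*25 + 2*10 = (-70 + 8)*25 + 20 = -62*25 + 20 = -1550 + 20 = -1530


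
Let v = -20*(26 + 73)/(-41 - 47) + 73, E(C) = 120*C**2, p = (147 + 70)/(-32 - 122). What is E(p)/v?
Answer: 57660/23111 ≈ 2.4949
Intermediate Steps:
p = -31/22 (p = 217/(-154) = 217*(-1/154) = -31/22 ≈ -1.4091)
v = 191/2 (v = -1980/(-88) + 73 = -1980*(-1)/88 + 73 = -20*(-9/8) + 73 = 45/2 + 73 = 191/2 ≈ 95.500)
E(p)/v = (120*(-31/22)**2)/(191/2) = (120*(961/484))*(2/191) = (28830/121)*(2/191) = 57660/23111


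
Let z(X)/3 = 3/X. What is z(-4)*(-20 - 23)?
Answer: 387/4 ≈ 96.750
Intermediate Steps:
z(X) = 9/X (z(X) = 3*(3/X) = 9/X)
z(-4)*(-20 - 23) = (9/(-4))*(-20 - 23) = (9*(-¼))*(-43) = -9/4*(-43) = 387/4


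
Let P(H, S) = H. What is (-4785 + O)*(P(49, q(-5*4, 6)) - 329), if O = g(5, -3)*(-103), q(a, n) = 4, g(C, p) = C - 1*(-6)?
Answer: 1657040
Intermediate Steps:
g(C, p) = 6 + C (g(C, p) = C + 6 = 6 + C)
O = -1133 (O = (6 + 5)*(-103) = 11*(-103) = -1133)
(-4785 + O)*(P(49, q(-5*4, 6)) - 329) = (-4785 - 1133)*(49 - 329) = -5918*(-280) = 1657040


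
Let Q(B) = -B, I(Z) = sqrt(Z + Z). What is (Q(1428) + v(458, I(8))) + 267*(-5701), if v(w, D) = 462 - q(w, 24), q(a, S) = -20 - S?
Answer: -1523089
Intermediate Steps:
I(Z) = sqrt(2)*sqrt(Z) (I(Z) = sqrt(2*Z) = sqrt(2)*sqrt(Z))
v(w, D) = 506 (v(w, D) = 462 - (-20 - 1*24) = 462 - (-20 - 24) = 462 - 1*(-44) = 462 + 44 = 506)
(Q(1428) + v(458, I(8))) + 267*(-5701) = (-1*1428 + 506) + 267*(-5701) = (-1428 + 506) - 1522167 = -922 - 1522167 = -1523089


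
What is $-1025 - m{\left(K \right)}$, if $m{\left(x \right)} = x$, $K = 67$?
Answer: $-1092$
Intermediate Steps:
$-1025 - m{\left(K \right)} = -1025 - 67 = -1092$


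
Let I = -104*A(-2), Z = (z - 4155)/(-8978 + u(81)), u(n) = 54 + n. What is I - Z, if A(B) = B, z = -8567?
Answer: 1826622/8843 ≈ 206.56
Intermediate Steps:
Z = 12722/8843 (Z = (-8567 - 4155)/(-8978 + (54 + 81)) = -12722/(-8978 + 135) = -12722/(-8843) = -12722*(-1/8843) = 12722/8843 ≈ 1.4387)
I = 208 (I = -104*(-2) = 208)
I - Z = 208 - 1*12722/8843 = 208 - 12722/8843 = 1826622/8843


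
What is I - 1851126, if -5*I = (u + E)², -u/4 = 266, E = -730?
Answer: -12474066/5 ≈ -2.4948e+6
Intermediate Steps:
u = -1064 (u = -4*266 = -1064)
I = -3218436/5 (I = -(-1064 - 730)²/5 = -⅕*(-1794)² = -⅕*3218436 = -3218436/5 ≈ -6.4369e+5)
I - 1851126 = -3218436/5 - 1851126 = -12474066/5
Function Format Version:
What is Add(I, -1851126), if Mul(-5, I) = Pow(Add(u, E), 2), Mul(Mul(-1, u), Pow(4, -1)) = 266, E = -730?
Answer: Rational(-12474066, 5) ≈ -2.4948e+6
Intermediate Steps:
u = -1064 (u = Mul(-4, 266) = -1064)
I = Rational(-3218436, 5) (I = Mul(Rational(-1, 5), Pow(Add(-1064, -730), 2)) = Mul(Rational(-1, 5), Pow(-1794, 2)) = Mul(Rational(-1, 5), 3218436) = Rational(-3218436, 5) ≈ -6.4369e+5)
Add(I, -1851126) = Add(Rational(-3218436, 5), -1851126) = Rational(-12474066, 5)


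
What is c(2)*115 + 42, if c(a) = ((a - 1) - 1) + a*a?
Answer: 502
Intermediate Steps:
c(a) = -2 + a + a² (c(a) = ((-1 + a) - 1) + a² = (-2 + a) + a² = -2 + a + a²)
c(2)*115 + 42 = (-2 + 2 + 2²)*115 + 42 = (-2 + 2 + 4)*115 + 42 = 4*115 + 42 = 460 + 42 = 502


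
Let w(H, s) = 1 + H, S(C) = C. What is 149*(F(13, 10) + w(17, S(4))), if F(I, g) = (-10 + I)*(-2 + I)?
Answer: 7599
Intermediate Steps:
149*(F(13, 10) + w(17, S(4))) = 149*((20 + 13² - 12*13) + (1 + 17)) = 149*((20 + 169 - 156) + 18) = 149*(33 + 18) = 149*51 = 7599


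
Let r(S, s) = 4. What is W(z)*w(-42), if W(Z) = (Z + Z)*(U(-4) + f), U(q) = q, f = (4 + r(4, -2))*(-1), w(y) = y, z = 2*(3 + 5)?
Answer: 16128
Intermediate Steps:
z = 16 (z = 2*8 = 16)
f = -8 (f = (4 + 4)*(-1) = 8*(-1) = -8)
W(Z) = -24*Z (W(Z) = (Z + Z)*(-4 - 8) = (2*Z)*(-12) = -24*Z)
W(z)*w(-42) = -24*16*(-42) = -384*(-42) = 16128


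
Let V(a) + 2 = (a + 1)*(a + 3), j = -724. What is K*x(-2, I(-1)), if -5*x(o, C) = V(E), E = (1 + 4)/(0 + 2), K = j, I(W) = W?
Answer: 12489/5 ≈ 2497.8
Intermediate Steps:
K = -724
E = 5/2 ≈ 2.5000
V(a) = -2 + (1 + a)*(3 + a) (V(a) = -2 + (a + 1)*(a + 3) = -2 + (1 + a)*(3 + a))
x(o, C) = -69/20 (x(o, C) = -(1 + (5/2)**2 + 4*(5/2))/5 = -(1 + 25/4 + 10)/5 = -1/5*69/4 = -69/20)
K*x(-2, I(-1)) = -724*(-69/20) = 12489/5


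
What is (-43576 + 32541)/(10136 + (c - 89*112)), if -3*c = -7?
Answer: -33105/511 ≈ -64.785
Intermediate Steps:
c = 7/3 (c = -1/3*(-7) = 7/3 ≈ 2.3333)
(-43576 + 32541)/(10136 + (c - 89*112)) = (-43576 + 32541)/(10136 + (7/3 - 89*112)) = -11035/(10136 + (7/3 - 9968)) = -11035/(10136 - 29897/3) = -11035/511/3 = -11035*3/511 = -33105/511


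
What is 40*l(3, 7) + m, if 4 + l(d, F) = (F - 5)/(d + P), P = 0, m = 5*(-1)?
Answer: -415/3 ≈ -138.33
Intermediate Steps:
m = -5
l(d, F) = -4 + (-5 + F)/d (l(d, F) = -4 + (F - 5)/(d + 0) = -4 + (-5 + F)/d)
40*l(3, 7) + m = 40*((-5 + 7 - 4*3)/3) - 5 = 40*((-5 + 7 - 12)/3) - 5 = 40*((1/3)*(-10)) - 5 = 40*(-10/3) - 5 = -400/3 - 5 = -415/3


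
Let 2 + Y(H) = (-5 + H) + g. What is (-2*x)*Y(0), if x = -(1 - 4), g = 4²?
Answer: -54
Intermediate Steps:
g = 16
x = 3 (x = -1*(-3) = 3)
Y(H) = 9 + H (Y(H) = -2 + ((-5 + H) + 16) = -2 + (11 + H) = 9 + H)
(-2*x)*Y(0) = (-2*3)*(9 + 0) = -6*9 = -54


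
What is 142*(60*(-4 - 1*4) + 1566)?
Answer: 154212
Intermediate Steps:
142*(60*(-4 - 1*4) + 1566) = 142*(60*(-4 - 4) + 1566) = 142*(60*(-8) + 1566) = 142*(-480 + 1566) = 142*1086 = 154212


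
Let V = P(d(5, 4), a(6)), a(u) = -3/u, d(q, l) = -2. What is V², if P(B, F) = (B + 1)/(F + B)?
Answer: 4/25 ≈ 0.16000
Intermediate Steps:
P(B, F) = (1 + B)/(B + F)
V = ⅖ (V = (1 - 2)/(-2 - 3/6) = -1/(-2 - 3*⅙) = -1/(-2 - ½) = -1/(-5/2) = -⅖*(-1) = ⅖ ≈ 0.40000)
V² = (⅖)² = 4/25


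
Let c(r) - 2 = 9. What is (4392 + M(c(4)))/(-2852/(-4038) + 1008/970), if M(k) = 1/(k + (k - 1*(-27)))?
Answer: 210735880935/83750114 ≈ 2516.2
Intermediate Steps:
c(r) = 11 (c(r) = 2 + 9 = 11)
M(k) = 1/(27 + 2*k) (M(k) = 1/(k + (k + 27)) = 1/(k + (27 + k)) = 1/(27 + 2*k))
(4392 + M(c(4)))/(-2852/(-4038) + 1008/970) = (4392 + 1/(27 + 2*11))/(-2852/(-4038) + 1008/970) = (4392 + 1/(27 + 22))/(-2852*(-1/4038) + 1008*(1/970)) = (4392 + 1/49)/(1426/2019 + 504/485) = (4392 + 1/49)/(1709186/979215) = (215209/49)*(979215/1709186) = 210735880935/83750114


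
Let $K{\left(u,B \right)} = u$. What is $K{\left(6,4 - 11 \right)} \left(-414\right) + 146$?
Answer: $-2338$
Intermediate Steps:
$K{\left(6,4 - 11 \right)} \left(-414\right) + 146 = 6 \left(-414\right) + 146 = -2484 + 146 = -2338$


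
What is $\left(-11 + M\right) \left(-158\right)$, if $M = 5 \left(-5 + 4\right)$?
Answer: $2528$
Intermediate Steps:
$M = -5$ ($M = 5 \left(-1\right) = -5$)
$\left(-11 + M\right) \left(-158\right) = \left(-11 - 5\right) \left(-158\right) = \left(-16\right) \left(-158\right) = 2528$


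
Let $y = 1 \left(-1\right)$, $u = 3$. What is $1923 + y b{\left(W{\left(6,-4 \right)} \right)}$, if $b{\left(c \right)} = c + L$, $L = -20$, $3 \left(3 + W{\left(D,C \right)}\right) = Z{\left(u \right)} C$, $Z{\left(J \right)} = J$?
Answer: $1950$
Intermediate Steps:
$W{\left(D,C \right)} = -3 + C$ ($W{\left(D,C \right)} = -3 + \frac{3 C}{3} = -3 + C$)
$y = -1$
$b{\left(c \right)} = -20 + c$ ($b{\left(c \right)} = c - 20 = -20 + c$)
$1923 + y b{\left(W{\left(6,-4 \right)} \right)} = 1923 - \left(-20 - 7\right) = 1923 - -27 = 1923 + 27 = 1950$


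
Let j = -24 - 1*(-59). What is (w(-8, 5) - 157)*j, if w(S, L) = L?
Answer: -5320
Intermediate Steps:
j = 35 (j = -24 + 59 = 35)
(w(-8, 5) - 157)*j = (5 - 157)*35 = -152*35 = -5320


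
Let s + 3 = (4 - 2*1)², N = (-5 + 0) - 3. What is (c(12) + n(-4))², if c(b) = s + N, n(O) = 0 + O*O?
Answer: 81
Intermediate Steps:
N = -8 (N = -5 - 3 = -8)
n(O) = O² (n(O) = 0 + O² = O²)
s = 1 (s = -3 + (4 - 2*1)² = -3 + (4 - 2)² = -3 + 2² = -3 + 4 = 1)
c(b) = -7 (c(b) = 1 - 8 = -7)
(c(12) + n(-4))² = (-7 + (-4)²)² = (-7 + 16)² = 9² = 81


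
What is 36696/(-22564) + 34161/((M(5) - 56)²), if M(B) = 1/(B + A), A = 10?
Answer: 36900223971/3970818361 ≈ 9.2928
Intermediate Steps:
M(B) = 1/(10 + B) (M(B) = 1/(B + 10) = 1/(10 + B))
36696/(-22564) + 34161/((M(5) - 56)²) = 36696/(-22564) + 34161/((1/(10 + 5) - 56)²) = 36696*(-1/22564) + 34161/((1/15 - 56)²) = -9174/5641 + 34161/((1/15 - 56)²) = -9174/5641 + 34161/((-839/15)²) = -9174/5641 + 34161/(703921/225) = -9174/5641 + 34161*(225/703921) = -9174/5641 + 7686225/703921 = 36900223971/3970818361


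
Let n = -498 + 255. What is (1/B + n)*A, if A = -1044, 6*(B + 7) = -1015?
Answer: 268158708/1057 ≈ 2.5370e+5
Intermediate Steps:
B = -1057/6 (B = -7 + (1/6)*(-1015) = -7 - 1015/6 = -1057/6 ≈ -176.17)
n = -243
(1/B + n)*A = (1/(-1057/6) - 243)*(-1044) = (-6/1057 - 243)*(-1044) = -256857/1057*(-1044) = 268158708/1057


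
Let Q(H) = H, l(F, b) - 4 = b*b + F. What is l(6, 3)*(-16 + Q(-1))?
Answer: -323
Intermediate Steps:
l(F, b) = 4 + F + b² (l(F, b) = 4 + (b*b + F) = 4 + (b² + F) = 4 + (F + b²) = 4 + F + b²)
l(6, 3)*(-16 + Q(-1)) = (4 + 6 + 3²)*(-16 - 1) = (4 + 6 + 9)*(-17) = 19*(-17) = -323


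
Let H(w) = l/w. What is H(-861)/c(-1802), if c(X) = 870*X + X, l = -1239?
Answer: -59/64351222 ≈ -9.1684e-7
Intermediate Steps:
H(w) = -1239/w
c(X) = 871*X
H(-861)/c(-1802) = (-1239/(-861))/((871*(-1802))) = -1239*(-1/861)/(-1569542) = (59/41)*(-1/1569542) = -59/64351222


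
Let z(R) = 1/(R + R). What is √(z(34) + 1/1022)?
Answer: √4734415/17374 ≈ 0.12524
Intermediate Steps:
z(R) = 1/(2*R)
√(z(34) + 1/1022) = √((½)/34 + 1/1022) = √((½)*(1/34) + 1/1022) = √(1/68 + 1/1022) = √(545/34748) = √4734415/17374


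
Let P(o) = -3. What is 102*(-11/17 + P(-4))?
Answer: -372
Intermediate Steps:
102*(-11/17 + P(-4)) = 102*(-11/17 - 3) = 102*(-62/17) = -372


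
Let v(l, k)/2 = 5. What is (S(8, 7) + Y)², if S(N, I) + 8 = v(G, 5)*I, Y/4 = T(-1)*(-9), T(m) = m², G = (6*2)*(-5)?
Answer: 676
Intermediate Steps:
G = -60 (G = 12*(-5) = -60)
v(l, k) = 10 (v(l, k) = 2*5 = 10)
Y = -36 (Y = 4*((-1)²*(-9)) = 4*(1*(-9)) = 4*(-9) = -36)
S(N, I) = -8 + 10*I
(S(8, 7) + Y)² = ((-8 + 10*7) - 36)² = ((-8 + 70) - 36)² = (62 - 36)² = 26² = 676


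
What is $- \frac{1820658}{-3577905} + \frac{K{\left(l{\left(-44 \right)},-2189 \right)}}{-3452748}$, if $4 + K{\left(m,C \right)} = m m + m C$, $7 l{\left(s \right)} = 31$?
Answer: $\frac{8603450123096}{16814628119835} \approx 0.51166$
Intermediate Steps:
$l{\left(s \right)} = \frac{31}{7}$ ($l{\left(s \right)} = \frac{1}{7} \cdot 31 = \frac{31}{7}$)
$K{\left(m,C \right)} = -4 + m^{2} + C m$ ($K{\left(m,C \right)} = -4 + \left(m m + m C\right) = -4 + \left(m^{2} + C m\right) = -4 + m^{2} + C m$)
$- \frac{1820658}{-3577905} + \frac{K{\left(l{\left(-44 \right)},-2189 \right)}}{-3452748} = - \frac{1820658}{-3577905} + \frac{-4 + \left(\frac{31}{7}\right)^{2} - \frac{67859}{7}}{-3452748} = \left(-1820658\right) \left(- \frac{1}{3577905}\right) + \left(-4 + \frac{961}{49} - \frac{67859}{7}\right) \left(- \frac{1}{3452748}\right) = \frac{606886}{1192635} - - \frac{118562}{42296163} = \frac{606886}{1192635} + \frac{118562}{42296163} = \frac{8603450123096}{16814628119835}$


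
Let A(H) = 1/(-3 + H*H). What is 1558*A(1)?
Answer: -779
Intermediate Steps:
A(H) = 1/(-3 + H²)
1558*A(1) = 1558/(-3 + 1²) = 1558/(-3 + 1) = 1558/(-2) = 1558*(-½) = -779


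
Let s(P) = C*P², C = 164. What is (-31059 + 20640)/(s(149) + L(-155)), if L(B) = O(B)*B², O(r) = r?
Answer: 3473/27637 ≈ 0.12566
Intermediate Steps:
s(P) = 164*P²
L(B) = B³ (L(B) = B*B² = B³)
(-31059 + 20640)/(s(149) + L(-155)) = (-31059 + 20640)/(164*149² + (-155)³) = -10419/(164*22201 - 3723875) = -10419/(3640964 - 3723875) = -10419/(-82911) = -10419*(-1/82911) = 3473/27637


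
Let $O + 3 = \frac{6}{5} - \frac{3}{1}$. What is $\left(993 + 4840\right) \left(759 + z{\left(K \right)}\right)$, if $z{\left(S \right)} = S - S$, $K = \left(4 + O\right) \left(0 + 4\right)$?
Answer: $4427247$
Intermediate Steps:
$O = - \frac{24}{5}$ ($O = -3 + \left(\frac{6}{5} - \frac{3}{1}\right) = -3 + \left(6 \cdot \frac{1}{5} - 3\right) = -3 + \left(\frac{6}{5} - 3\right) = -3 - \frac{9}{5} = - \frac{24}{5} \approx -4.8$)
$K = - \frac{16}{5}$ ($K = \left(4 - \frac{24}{5}\right) \left(0 + 4\right) = \left(- \frac{4}{5}\right) 4 = - \frac{16}{5} \approx -3.2$)
$z{\left(S \right)} = 0$
$\left(993 + 4840\right) \left(759 + z{\left(K \right)}\right) = \left(993 + 4840\right) \left(759 + 0\right) = 5833 \cdot 759 = 4427247$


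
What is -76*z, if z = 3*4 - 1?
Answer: -836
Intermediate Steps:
z = 11 (z = 12 - 1 = 11)
-76*z = -76*11 = -836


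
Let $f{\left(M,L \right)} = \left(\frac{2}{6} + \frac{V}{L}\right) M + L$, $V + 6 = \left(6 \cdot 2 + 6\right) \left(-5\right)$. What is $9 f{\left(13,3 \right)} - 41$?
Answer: $-3719$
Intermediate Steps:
$V = -96$ ($V = -6 + \left(6 \cdot 2 + 6\right) \left(-5\right) = -6 + \left(12 + 6\right) \left(-5\right) = -6 + 18 \left(-5\right) = -6 - 90 = -96$)
$f{\left(M,L \right)} = L + M \left(\frac{1}{3} - \frac{96}{L}\right)$ ($f{\left(M,L \right)} = \left(\frac{2}{6} - \frac{96}{L}\right) M + L = \left(2 \cdot \frac{1}{6} - \frac{96}{L}\right) M + L = \left(\frac{1}{3} - \frac{96}{L}\right) M + L = M \left(\frac{1}{3} - \frac{96}{L}\right) + L = L + M \left(\frac{1}{3} - \frac{96}{L}\right)$)
$9 f{\left(13,3 \right)} - 41 = 9 \left(3 + \frac{1}{3} \cdot 13 - \frac{1248}{3}\right) - 41 = 9 \left(3 + \frac{13}{3} - 1248 \cdot \frac{1}{3}\right) - 41 = 9 \left(3 + \frac{13}{3} - 416\right) - 41 = 9 \left(- \frac{1226}{3}\right) - 41 = -3678 - 41 = -3719$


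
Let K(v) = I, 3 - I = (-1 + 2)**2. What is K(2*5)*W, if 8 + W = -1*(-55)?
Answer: 94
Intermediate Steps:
I = 2 (I = 3 - (-1 + 2)**2 = 3 - 1*1**2 = 3 - 1*1 = 3 - 1 = 2)
W = 47 (W = -8 - 1*(-55) = -8 + 55 = 47)
K(v) = 2
K(2*5)*W = 2*47 = 94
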